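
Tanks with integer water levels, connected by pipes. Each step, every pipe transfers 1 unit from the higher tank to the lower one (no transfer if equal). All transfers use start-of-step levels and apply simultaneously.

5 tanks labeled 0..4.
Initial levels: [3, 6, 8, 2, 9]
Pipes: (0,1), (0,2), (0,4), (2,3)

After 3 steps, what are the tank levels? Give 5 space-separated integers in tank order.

Step 1: flows [1->0,2->0,4->0,2->3] -> levels [6 5 6 3 8]
Step 2: flows [0->1,0=2,4->0,2->3] -> levels [6 6 5 4 7]
Step 3: flows [0=1,0->2,4->0,2->3] -> levels [6 6 5 5 6]

Answer: 6 6 5 5 6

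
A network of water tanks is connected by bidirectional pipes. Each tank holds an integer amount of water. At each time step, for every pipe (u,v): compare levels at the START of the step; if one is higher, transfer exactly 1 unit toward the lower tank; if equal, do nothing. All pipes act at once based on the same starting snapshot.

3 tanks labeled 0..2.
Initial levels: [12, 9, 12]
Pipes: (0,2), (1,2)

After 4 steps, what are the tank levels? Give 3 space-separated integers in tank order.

Answer: 11 11 11

Derivation:
Step 1: flows [0=2,2->1] -> levels [12 10 11]
Step 2: flows [0->2,2->1] -> levels [11 11 11]
Step 3: flows [0=2,1=2] -> levels [11 11 11]
  -> stable; steps 4..4 unchanged -> [11 11 11]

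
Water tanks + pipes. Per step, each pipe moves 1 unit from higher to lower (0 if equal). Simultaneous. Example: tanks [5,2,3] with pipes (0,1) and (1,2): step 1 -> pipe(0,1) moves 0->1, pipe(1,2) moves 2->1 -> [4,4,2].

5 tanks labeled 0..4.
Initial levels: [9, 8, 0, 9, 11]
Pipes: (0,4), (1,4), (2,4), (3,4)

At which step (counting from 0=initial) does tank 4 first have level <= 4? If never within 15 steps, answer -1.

Step 1: flows [4->0,4->1,4->2,4->3] -> levels [10 9 1 10 7]
Step 2: flows [0->4,1->4,4->2,3->4] -> levels [9 8 2 9 9]
Step 3: flows [0=4,4->1,4->2,3=4] -> levels [9 9 3 9 7]
Step 4: flows [0->4,1->4,4->2,3->4] -> levels [8 8 4 8 9]
Step 5: flows [4->0,4->1,4->2,4->3] -> levels [9 9 5 9 5]
Step 6: flows [0->4,1->4,2=4,3->4] -> levels [8 8 5 8 8]
Step 7: flows [0=4,1=4,4->2,3=4] -> levels [8 8 6 8 7]
Step 8: flows [0->4,1->4,4->2,3->4] -> levels [7 7 7 7 9]
Step 9: flows [4->0,4->1,4->2,4->3] -> levels [8 8 8 8 5]
Step 10: flows [0->4,1->4,2->4,3->4] -> levels [7 7 7 7 9]
  -> period-2 cycle (repeats step 8); tank 4 never drops to <=4
Tank 4 never reaches <=4 within 15 steps

Answer: -1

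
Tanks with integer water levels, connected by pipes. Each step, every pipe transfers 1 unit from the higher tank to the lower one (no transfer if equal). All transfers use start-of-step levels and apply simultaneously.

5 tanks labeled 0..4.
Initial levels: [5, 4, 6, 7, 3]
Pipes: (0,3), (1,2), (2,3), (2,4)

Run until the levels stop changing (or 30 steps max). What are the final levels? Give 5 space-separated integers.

Step 1: flows [3->0,2->1,3->2,2->4] -> levels [6 5 5 5 4]
Step 2: flows [0->3,1=2,2=3,2->4] -> levels [5 5 4 6 5]
Step 3: flows [3->0,1->2,3->2,4->2] -> levels [6 4 7 4 4]
Step 4: flows [0->3,2->1,2->3,2->4] -> levels [5 5 4 6 5]
  -> period-2 cycle: step 4 state = step 2 state; never stabilizes
  -> state at step 30: (30-2) mod 2 = 0, same as step 2 -> [5 5 4 6 5]

Answer: 5 5 4 6 5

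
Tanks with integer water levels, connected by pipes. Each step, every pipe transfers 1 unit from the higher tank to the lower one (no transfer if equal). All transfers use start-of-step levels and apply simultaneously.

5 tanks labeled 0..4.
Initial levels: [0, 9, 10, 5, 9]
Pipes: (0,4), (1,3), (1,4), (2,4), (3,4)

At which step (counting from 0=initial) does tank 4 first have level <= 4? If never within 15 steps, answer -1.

Step 1: flows [4->0,1->3,1=4,2->4,4->3] -> levels [1 8 9 7 8]
Step 2: flows [4->0,1->3,1=4,2->4,4->3] -> levels [2 7 8 9 7]
Step 3: flows [4->0,3->1,1=4,2->4,3->4] -> levels [3 8 7 7 8]
Step 4: flows [4->0,1->3,1=4,4->2,4->3] -> levels [4 7 8 9 5]
Step 5: flows [4->0,3->1,1->4,2->4,3->4] -> levels [5 7 7 7 7]
Step 6: flows [4->0,1=3,1=4,2=4,3=4] -> levels [6 7 7 7 6]
Step 7: flows [0=4,1=3,1->4,2->4,3->4] -> levels [6 6 6 6 9]
Step 8: flows [4->0,1=3,4->1,4->2,4->3] -> levels [7 7 7 7 5]
Step 9: flows [0->4,1=3,1->4,2->4,3->4] -> levels [6 6 6 6 9]
  -> period-2 cycle (repeats step 7); tank 4 never drops to <=4
Tank 4 never reaches <=4 within 15 steps

Answer: -1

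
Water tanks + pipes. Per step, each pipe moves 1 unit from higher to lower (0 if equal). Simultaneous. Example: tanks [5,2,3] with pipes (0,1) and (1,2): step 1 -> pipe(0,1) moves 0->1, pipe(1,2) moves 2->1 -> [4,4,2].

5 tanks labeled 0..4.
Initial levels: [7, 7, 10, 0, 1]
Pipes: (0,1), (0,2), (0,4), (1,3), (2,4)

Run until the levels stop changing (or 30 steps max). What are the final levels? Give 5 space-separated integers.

Answer: 7 3 5 5 5

Derivation:
Step 1: flows [0=1,2->0,0->4,1->3,2->4] -> levels [7 6 8 1 3]
Step 2: flows [0->1,2->0,0->4,1->3,2->4] -> levels [6 6 6 2 5]
Step 3: flows [0=1,0=2,0->4,1->3,2->4] -> levels [5 5 5 3 7]
Step 4: flows [0=1,0=2,4->0,1->3,4->2] -> levels [6 4 6 4 5]
Step 5: flows [0->1,0=2,0->4,1=3,2->4] -> levels [4 5 5 4 7]
Step 6: flows [1->0,2->0,4->0,1->3,4->2] -> levels [7 3 5 5 5]
Step 7: flows [0->1,0->2,0->4,3->1,2=4] -> levels [4 5 6 4 6]
Step 8: flows [1->0,2->0,4->0,1->3,2=4] -> levels [7 3 5 5 5]
  -> period-2 cycle: step 8 state = step 6 state; never stabilizes
  -> state at step 30: (30-6) mod 2 = 0, same as step 6 -> [7 3 5 5 5]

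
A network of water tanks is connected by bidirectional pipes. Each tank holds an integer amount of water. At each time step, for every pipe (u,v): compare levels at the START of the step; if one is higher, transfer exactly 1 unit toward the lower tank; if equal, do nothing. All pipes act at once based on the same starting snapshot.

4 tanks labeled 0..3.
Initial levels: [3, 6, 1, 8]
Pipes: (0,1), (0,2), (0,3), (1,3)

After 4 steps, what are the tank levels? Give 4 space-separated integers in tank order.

Step 1: flows [1->0,0->2,3->0,3->1] -> levels [4 6 2 6]
Step 2: flows [1->0,0->2,3->0,1=3] -> levels [5 5 3 5]
Step 3: flows [0=1,0->2,0=3,1=3] -> levels [4 5 4 5]
Step 4: flows [1->0,0=2,3->0,1=3] -> levels [6 4 4 4]

Answer: 6 4 4 4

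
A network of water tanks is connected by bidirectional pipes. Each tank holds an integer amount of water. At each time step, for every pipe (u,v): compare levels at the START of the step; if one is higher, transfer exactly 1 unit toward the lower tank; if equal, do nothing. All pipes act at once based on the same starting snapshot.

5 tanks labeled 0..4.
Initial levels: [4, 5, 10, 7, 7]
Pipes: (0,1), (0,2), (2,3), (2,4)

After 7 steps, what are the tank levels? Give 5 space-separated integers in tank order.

Answer: 7 5 5 8 8

Derivation:
Step 1: flows [1->0,2->0,2->3,2->4] -> levels [6 4 7 8 8]
Step 2: flows [0->1,2->0,3->2,4->2] -> levels [6 5 8 7 7]
Step 3: flows [0->1,2->0,2->3,2->4] -> levels [6 6 5 8 8]
Step 4: flows [0=1,0->2,3->2,4->2] -> levels [5 6 8 7 7]
Step 5: flows [1->0,2->0,2->3,2->4] -> levels [7 5 5 8 8]
Step 6: flows [0->1,0->2,3->2,4->2] -> levels [5 6 8 7 7]
  -> period-2 cycle: step 6 state = step 4 state
  -> state at step 7: (7-4) mod 2 = 1, same as step 5 -> [7 5 5 8 8]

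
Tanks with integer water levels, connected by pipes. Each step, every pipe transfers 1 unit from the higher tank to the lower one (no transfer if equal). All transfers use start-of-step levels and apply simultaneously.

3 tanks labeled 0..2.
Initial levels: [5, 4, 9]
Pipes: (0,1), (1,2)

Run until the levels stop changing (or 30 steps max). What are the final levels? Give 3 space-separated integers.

Answer: 6 6 6

Derivation:
Step 1: flows [0->1,2->1] -> levels [4 6 8]
Step 2: flows [1->0,2->1] -> levels [5 6 7]
Step 3: flows [1->0,2->1] -> levels [6 6 6]
Step 4: flows [0=1,1=2] -> levels [6 6 6]
  -> stable (no change)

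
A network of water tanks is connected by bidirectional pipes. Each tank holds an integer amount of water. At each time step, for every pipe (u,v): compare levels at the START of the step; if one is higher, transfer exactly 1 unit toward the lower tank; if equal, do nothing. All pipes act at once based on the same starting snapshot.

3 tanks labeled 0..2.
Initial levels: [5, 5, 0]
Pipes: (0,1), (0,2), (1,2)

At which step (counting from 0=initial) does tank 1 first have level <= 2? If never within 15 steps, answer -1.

Step 1: flows [0=1,0->2,1->2] -> levels [4 4 2]
Step 2: flows [0=1,0->2,1->2] -> levels [3 3 4]
Step 3: flows [0=1,2->0,2->1] -> levels [4 4 2]
  -> period-2 cycle (repeats step 1); tank 1 never drops to <=2
Tank 1 never reaches <=2 within 15 steps

Answer: -1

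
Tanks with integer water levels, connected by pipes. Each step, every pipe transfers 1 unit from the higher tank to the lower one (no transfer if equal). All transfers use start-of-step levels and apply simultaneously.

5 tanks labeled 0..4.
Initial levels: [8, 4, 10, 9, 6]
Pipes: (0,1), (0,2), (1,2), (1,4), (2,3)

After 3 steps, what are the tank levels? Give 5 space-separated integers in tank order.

Step 1: flows [0->1,2->0,2->1,4->1,2->3] -> levels [8 7 7 10 5]
Step 2: flows [0->1,0->2,1=2,1->4,3->2] -> levels [6 7 9 9 6]
Step 3: flows [1->0,2->0,2->1,1->4,2=3] -> levels [8 6 7 9 7]

Answer: 8 6 7 9 7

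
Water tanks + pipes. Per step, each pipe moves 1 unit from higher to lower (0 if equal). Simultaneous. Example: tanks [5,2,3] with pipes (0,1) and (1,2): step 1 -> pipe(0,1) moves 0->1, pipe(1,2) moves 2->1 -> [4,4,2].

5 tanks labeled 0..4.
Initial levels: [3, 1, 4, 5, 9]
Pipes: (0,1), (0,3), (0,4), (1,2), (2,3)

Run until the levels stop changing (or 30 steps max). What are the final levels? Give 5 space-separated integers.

Answer: 4 5 2 5 6

Derivation:
Step 1: flows [0->1,3->0,4->0,2->1,3->2] -> levels [4 3 4 3 8]
Step 2: flows [0->1,0->3,4->0,2->1,2->3] -> levels [3 5 2 5 7]
Step 3: flows [1->0,3->0,4->0,1->2,3->2] -> levels [6 3 4 3 6]
Step 4: flows [0->1,0->3,0=4,2->1,2->3] -> levels [4 5 2 5 6]
Step 5: flows [1->0,3->0,4->0,1->2,3->2] -> levels [7 3 4 3 5]
Step 6: flows [0->1,0->3,0->4,2->1,2->3] -> levels [4 5 2 5 6]
  -> period-2 cycle: step 6 state = step 4 state; never stabilizes
  -> state at step 30: (30-4) mod 2 = 0, same as step 4 -> [4 5 2 5 6]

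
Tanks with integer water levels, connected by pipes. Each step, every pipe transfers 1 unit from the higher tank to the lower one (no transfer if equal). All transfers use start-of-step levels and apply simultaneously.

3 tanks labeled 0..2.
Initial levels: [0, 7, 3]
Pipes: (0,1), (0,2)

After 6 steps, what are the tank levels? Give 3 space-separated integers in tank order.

Answer: 4 3 3

Derivation:
Step 1: flows [1->0,2->0] -> levels [2 6 2]
Step 2: flows [1->0,0=2] -> levels [3 5 2]
Step 3: flows [1->0,0->2] -> levels [3 4 3]
Step 4: flows [1->0,0=2] -> levels [4 3 3]
Step 5: flows [0->1,0->2] -> levels [2 4 4]
Step 6: flows [1->0,2->0] -> levels [4 3 3]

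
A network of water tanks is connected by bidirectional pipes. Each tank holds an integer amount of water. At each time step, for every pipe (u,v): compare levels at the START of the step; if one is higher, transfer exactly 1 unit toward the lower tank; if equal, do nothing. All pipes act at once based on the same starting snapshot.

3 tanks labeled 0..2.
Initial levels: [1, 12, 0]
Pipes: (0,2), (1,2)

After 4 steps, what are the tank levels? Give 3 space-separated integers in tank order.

Step 1: flows [0->2,1->2] -> levels [0 11 2]
Step 2: flows [2->0,1->2] -> levels [1 10 2]
Step 3: flows [2->0,1->2] -> levels [2 9 2]
Step 4: flows [0=2,1->2] -> levels [2 8 3]

Answer: 2 8 3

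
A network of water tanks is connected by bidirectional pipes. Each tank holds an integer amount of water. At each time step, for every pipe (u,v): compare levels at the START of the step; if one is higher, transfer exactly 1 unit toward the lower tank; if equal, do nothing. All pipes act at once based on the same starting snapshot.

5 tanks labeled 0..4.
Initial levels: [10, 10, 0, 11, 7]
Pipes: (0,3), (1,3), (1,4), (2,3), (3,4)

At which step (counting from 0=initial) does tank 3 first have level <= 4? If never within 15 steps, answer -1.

Step 1: flows [3->0,3->1,1->4,3->2,3->4] -> levels [11 10 1 7 9]
Step 2: flows [0->3,1->3,1->4,3->2,4->3] -> levels [10 8 2 9 9]
Step 3: flows [0->3,3->1,4->1,3->2,3=4] -> levels [9 10 3 8 8]
Step 4: flows [0->3,1->3,1->4,3->2,3=4] -> levels [8 8 4 9 9]
Step 5: flows [3->0,3->1,4->1,3->2,3=4] -> levels [9 10 5 6 8]
Step 6: flows [0->3,1->3,1->4,3->2,4->3] -> levels [8 8 6 8 8]
Step 7: flows [0=3,1=3,1=4,3->2,3=4] -> levels [8 8 7 7 8]
Step 8: flows [0->3,1->3,1=4,2=3,4->3] -> levels [7 7 7 10 7]
Step 9: flows [3->0,3->1,1=4,3->2,3->4] -> levels [8 8 8 6 8]
Step 10: flows [0->3,1->3,1=4,2->3,4->3] -> levels [7 7 7 10 7]
  -> period-2 cycle (repeats step 8); tank 3 never drops to <=4
Tank 3 never reaches <=4 within 15 steps

Answer: -1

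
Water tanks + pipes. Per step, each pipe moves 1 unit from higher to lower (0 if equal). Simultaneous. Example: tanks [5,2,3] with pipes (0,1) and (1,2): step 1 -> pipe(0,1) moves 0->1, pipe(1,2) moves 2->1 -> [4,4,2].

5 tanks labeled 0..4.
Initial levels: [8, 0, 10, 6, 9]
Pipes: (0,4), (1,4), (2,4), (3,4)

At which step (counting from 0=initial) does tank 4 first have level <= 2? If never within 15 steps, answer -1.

Answer: -1

Derivation:
Step 1: flows [4->0,4->1,2->4,4->3] -> levels [9 1 9 7 7]
Step 2: flows [0->4,4->1,2->4,3=4] -> levels [8 2 8 7 8]
Step 3: flows [0=4,4->1,2=4,4->3] -> levels [8 3 8 8 6]
Step 4: flows [0->4,4->1,2->4,3->4] -> levels [7 4 7 7 8]
Step 5: flows [4->0,4->1,4->2,4->3] -> levels [8 5 8 8 4]
Step 6: flows [0->4,1->4,2->4,3->4] -> levels [7 4 7 7 8]
  -> period-2 cycle (repeats step 4); tank 4 never drops to <=2
Tank 4 never reaches <=2 within 15 steps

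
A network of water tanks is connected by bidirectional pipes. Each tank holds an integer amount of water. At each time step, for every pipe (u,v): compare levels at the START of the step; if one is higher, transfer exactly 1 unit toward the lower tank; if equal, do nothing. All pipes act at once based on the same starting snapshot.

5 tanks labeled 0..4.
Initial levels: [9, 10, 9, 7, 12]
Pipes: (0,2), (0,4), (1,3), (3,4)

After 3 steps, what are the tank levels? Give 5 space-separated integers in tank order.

Answer: 10 10 9 8 10

Derivation:
Step 1: flows [0=2,4->0,1->3,4->3] -> levels [10 9 9 9 10]
Step 2: flows [0->2,0=4,1=3,4->3] -> levels [9 9 10 10 9]
Step 3: flows [2->0,0=4,3->1,3->4] -> levels [10 10 9 8 10]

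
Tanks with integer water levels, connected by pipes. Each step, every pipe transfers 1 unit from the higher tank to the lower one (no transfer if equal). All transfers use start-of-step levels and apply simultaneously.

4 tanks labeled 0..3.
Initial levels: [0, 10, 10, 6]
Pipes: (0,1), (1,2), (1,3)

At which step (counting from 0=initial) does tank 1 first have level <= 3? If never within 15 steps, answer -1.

Step 1: flows [1->0,1=2,1->3] -> levels [1 8 10 7]
Step 2: flows [1->0,2->1,1->3] -> levels [2 7 9 8]
Step 3: flows [1->0,2->1,3->1] -> levels [3 8 8 7]
Step 4: flows [1->0,1=2,1->3] -> levels [4 6 8 8]
Step 5: flows [1->0,2->1,3->1] -> levels [5 7 7 7]
Step 6: flows [1->0,1=2,1=3] -> levels [6 6 7 7]
Step 7: flows [0=1,2->1,3->1] -> levels [6 8 6 6]
Step 8: flows [1->0,1->2,1->3] -> levels [7 5 7 7]
Step 9: flows [0->1,2->1,3->1] -> levels [6 8 6 6]
  -> period-2 cycle (repeats step 7); tank 1 never drops to <=3
Tank 1 never reaches <=3 within 15 steps

Answer: -1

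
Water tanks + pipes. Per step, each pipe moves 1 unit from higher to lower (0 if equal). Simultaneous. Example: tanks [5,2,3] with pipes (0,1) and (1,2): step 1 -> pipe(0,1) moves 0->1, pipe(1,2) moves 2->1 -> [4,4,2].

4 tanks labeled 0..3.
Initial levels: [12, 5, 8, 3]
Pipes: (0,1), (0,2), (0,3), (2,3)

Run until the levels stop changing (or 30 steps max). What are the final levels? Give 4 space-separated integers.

Step 1: flows [0->1,0->2,0->3,2->3] -> levels [9 6 8 5]
Step 2: flows [0->1,0->2,0->3,2->3] -> levels [6 7 8 7]
Step 3: flows [1->0,2->0,3->0,2->3] -> levels [9 6 6 7]
Step 4: flows [0->1,0->2,0->3,3->2] -> levels [6 7 8 7]
  -> period-2 cycle: step 4 state = step 2 state; never stabilizes
  -> state at step 30: (30-2) mod 2 = 0, same as step 2 -> [6 7 8 7]

Answer: 6 7 8 7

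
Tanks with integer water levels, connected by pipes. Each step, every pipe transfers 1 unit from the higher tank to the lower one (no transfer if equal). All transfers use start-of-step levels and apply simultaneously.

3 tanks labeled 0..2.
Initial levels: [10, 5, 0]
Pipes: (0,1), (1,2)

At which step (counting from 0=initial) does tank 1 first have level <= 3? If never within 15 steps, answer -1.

Step 1: flows [0->1,1->2] -> levels [9 5 1]
Step 2: flows [0->1,1->2] -> levels [8 5 2]
Step 3: flows [0->1,1->2] -> levels [7 5 3]
Step 4: flows [0->1,1->2] -> levels [6 5 4]
Step 5: flows [0->1,1->2] -> levels [5 5 5]
Step 6: flows [0=1,1=2] -> levels [5 5 5]
  -> stable; tank 1 stays at 5 > 3
Tank 1 never reaches <=3 within 15 steps

Answer: -1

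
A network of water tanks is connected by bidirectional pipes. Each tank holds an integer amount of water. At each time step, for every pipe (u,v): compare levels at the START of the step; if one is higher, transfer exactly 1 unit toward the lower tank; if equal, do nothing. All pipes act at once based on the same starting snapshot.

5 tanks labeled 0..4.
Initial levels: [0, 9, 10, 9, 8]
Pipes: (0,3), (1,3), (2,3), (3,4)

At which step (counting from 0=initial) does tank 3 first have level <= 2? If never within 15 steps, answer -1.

Step 1: flows [3->0,1=3,2->3,3->4] -> levels [1 9 9 8 9]
Step 2: flows [3->0,1->3,2->3,4->3] -> levels [2 8 8 10 8]
Step 3: flows [3->0,3->1,3->2,3->4] -> levels [3 9 9 6 9]
Step 4: flows [3->0,1->3,2->3,4->3] -> levels [4 8 8 8 8]
Step 5: flows [3->0,1=3,2=3,3=4] -> levels [5 8 8 7 8]
Step 6: flows [3->0,1->3,2->3,4->3] -> levels [6 7 7 9 7]
Step 7: flows [3->0,3->1,3->2,3->4] -> levels [7 8 8 5 8]
Step 8: flows [0->3,1->3,2->3,4->3] -> levels [6 7 7 9 7]
  -> period-2 cycle (repeats step 6); tank 3 never drops to <=2
Tank 3 never reaches <=2 within 15 steps

Answer: -1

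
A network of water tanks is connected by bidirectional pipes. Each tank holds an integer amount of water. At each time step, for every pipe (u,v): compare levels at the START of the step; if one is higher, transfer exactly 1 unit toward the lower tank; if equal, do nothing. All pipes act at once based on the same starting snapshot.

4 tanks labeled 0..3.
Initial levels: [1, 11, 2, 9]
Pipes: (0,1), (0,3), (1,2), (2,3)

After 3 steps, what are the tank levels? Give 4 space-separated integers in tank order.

Step 1: flows [1->0,3->0,1->2,3->2] -> levels [3 9 4 7]
Step 2: flows [1->0,3->0,1->2,3->2] -> levels [5 7 6 5]
Step 3: flows [1->0,0=3,1->2,2->3] -> levels [6 5 6 6]

Answer: 6 5 6 6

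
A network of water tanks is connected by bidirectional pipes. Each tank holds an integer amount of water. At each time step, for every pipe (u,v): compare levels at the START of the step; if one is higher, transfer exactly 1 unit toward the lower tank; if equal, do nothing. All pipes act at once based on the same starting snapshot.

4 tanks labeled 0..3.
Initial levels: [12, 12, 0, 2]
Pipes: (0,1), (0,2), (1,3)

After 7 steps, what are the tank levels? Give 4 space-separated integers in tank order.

Step 1: flows [0=1,0->2,1->3] -> levels [11 11 1 3]
Step 2: flows [0=1,0->2,1->3] -> levels [10 10 2 4]
Step 3: flows [0=1,0->2,1->3] -> levels [9 9 3 5]
Step 4: flows [0=1,0->2,1->3] -> levels [8 8 4 6]
Step 5: flows [0=1,0->2,1->3] -> levels [7 7 5 7]
Step 6: flows [0=1,0->2,1=3] -> levels [6 7 6 7]
Step 7: flows [1->0,0=2,1=3] -> levels [7 6 6 7]

Answer: 7 6 6 7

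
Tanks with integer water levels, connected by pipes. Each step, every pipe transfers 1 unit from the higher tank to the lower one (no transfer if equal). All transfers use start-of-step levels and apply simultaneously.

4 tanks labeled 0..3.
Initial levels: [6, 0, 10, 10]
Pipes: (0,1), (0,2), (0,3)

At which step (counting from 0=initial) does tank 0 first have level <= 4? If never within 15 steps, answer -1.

Step 1: flows [0->1,2->0,3->0] -> levels [7 1 9 9]
Step 2: flows [0->1,2->0,3->0] -> levels [8 2 8 8]
Step 3: flows [0->1,0=2,0=3] -> levels [7 3 8 8]
Step 4: flows [0->1,2->0,3->0] -> levels [8 4 7 7]
Step 5: flows [0->1,0->2,0->3] -> levels [5 5 8 8]
Step 6: flows [0=1,2->0,3->0] -> levels [7 5 7 7]
Step 7: flows [0->1,0=2,0=3] -> levels [6 6 7 7]
Step 8: flows [0=1,2->0,3->0] -> levels [8 6 6 6]
Step 9: flows [0->1,0->2,0->3] -> levels [5 7 7 7]
Step 10: flows [1->0,2->0,3->0] -> levels [8 6 6 6]
  -> period-2 cycle (repeats step 8); tank 0 never drops to <=4
Tank 0 never reaches <=4 within 15 steps

Answer: -1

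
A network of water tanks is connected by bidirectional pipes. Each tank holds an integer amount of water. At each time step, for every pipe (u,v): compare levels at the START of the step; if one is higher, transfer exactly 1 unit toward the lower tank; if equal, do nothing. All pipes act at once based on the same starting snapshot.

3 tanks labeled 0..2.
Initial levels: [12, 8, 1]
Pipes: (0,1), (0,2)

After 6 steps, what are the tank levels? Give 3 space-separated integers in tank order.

Answer: 7 7 7

Derivation:
Step 1: flows [0->1,0->2] -> levels [10 9 2]
Step 2: flows [0->1,0->2] -> levels [8 10 3]
Step 3: flows [1->0,0->2] -> levels [8 9 4]
Step 4: flows [1->0,0->2] -> levels [8 8 5]
Step 5: flows [0=1,0->2] -> levels [7 8 6]
Step 6: flows [1->0,0->2] -> levels [7 7 7]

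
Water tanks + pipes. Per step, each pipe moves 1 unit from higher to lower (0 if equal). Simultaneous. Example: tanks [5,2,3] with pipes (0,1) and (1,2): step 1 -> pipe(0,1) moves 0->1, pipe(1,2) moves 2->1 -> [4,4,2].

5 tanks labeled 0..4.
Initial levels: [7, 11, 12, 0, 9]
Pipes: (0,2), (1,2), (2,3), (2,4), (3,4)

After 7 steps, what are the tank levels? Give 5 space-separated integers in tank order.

Answer: 7 7 10 7 8

Derivation:
Step 1: flows [2->0,2->1,2->3,2->4,4->3] -> levels [8 12 8 2 9]
Step 2: flows [0=2,1->2,2->3,4->2,4->3] -> levels [8 11 9 4 7]
Step 3: flows [2->0,1->2,2->3,2->4,4->3] -> levels [9 10 7 6 7]
Step 4: flows [0->2,1->2,2->3,2=4,4->3] -> levels [8 9 8 8 6]
Step 5: flows [0=2,1->2,2=3,2->4,3->4] -> levels [8 8 8 7 8]
Step 6: flows [0=2,1=2,2->3,2=4,4->3] -> levels [8 8 7 9 7]
Step 7: flows [0->2,1->2,3->2,2=4,3->4] -> levels [7 7 10 7 8]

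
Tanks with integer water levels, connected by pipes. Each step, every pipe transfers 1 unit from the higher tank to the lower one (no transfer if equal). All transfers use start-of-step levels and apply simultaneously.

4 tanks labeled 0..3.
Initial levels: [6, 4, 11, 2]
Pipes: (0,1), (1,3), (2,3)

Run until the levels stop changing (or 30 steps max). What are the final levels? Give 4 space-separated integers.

Step 1: flows [0->1,1->3,2->3] -> levels [5 4 10 4]
Step 2: flows [0->1,1=3,2->3] -> levels [4 5 9 5]
Step 3: flows [1->0,1=3,2->3] -> levels [5 4 8 6]
Step 4: flows [0->1,3->1,2->3] -> levels [4 6 7 6]
Step 5: flows [1->0,1=3,2->3] -> levels [5 5 6 7]
Step 6: flows [0=1,3->1,3->2] -> levels [5 6 7 5]
Step 7: flows [1->0,1->3,2->3] -> levels [6 4 6 7]
Step 8: flows [0->1,3->1,3->2] -> levels [5 6 7 5]
  -> period-2 cycle: step 8 state = step 6 state; never stabilizes
  -> state at step 30: (30-6) mod 2 = 0, same as step 6 -> [5 6 7 5]

Answer: 5 6 7 5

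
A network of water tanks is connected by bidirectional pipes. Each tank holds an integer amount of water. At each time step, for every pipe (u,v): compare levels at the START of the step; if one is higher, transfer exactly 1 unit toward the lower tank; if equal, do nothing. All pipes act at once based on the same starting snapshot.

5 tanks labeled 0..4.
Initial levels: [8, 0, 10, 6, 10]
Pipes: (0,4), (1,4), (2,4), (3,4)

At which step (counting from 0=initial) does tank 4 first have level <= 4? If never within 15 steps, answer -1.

Step 1: flows [4->0,4->1,2=4,4->3] -> levels [9 1 10 7 7]
Step 2: flows [0->4,4->1,2->4,3=4] -> levels [8 2 9 7 8]
Step 3: flows [0=4,4->1,2->4,4->3] -> levels [8 3 8 8 7]
Step 4: flows [0->4,4->1,2->4,3->4] -> levels [7 4 7 7 9]
Step 5: flows [4->0,4->1,4->2,4->3] -> levels [8 5 8 8 5]
Step 6: flows [0->4,1=4,2->4,3->4] -> levels [7 5 7 7 8]
Step 7: flows [4->0,4->1,4->2,4->3] -> levels [8 6 8 8 4]
Tank 4 first reaches <=4 at step 7

Answer: 7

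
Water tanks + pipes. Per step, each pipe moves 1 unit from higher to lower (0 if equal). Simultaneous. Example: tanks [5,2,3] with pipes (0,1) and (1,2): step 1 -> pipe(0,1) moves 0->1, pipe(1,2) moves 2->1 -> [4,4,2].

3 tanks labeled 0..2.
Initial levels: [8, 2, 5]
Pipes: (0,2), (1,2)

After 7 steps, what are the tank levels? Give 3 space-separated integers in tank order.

Step 1: flows [0->2,2->1] -> levels [7 3 5]
Step 2: flows [0->2,2->1] -> levels [6 4 5]
Step 3: flows [0->2,2->1] -> levels [5 5 5]
Step 4: flows [0=2,1=2] -> levels [5 5 5]
  -> stable; steps 5..7 unchanged -> [5 5 5]

Answer: 5 5 5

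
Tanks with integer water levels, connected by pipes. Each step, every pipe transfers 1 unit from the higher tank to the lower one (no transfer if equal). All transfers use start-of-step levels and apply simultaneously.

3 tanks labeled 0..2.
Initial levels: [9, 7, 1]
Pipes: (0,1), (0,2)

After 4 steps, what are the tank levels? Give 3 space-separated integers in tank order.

Step 1: flows [0->1,0->2] -> levels [7 8 2]
Step 2: flows [1->0,0->2] -> levels [7 7 3]
Step 3: flows [0=1,0->2] -> levels [6 7 4]
Step 4: flows [1->0,0->2] -> levels [6 6 5]

Answer: 6 6 5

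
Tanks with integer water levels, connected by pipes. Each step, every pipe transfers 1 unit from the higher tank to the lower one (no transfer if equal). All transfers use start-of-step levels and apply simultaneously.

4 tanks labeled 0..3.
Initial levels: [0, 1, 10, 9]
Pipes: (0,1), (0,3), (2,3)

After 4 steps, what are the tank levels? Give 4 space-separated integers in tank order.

Answer: 3 2 8 7

Derivation:
Step 1: flows [1->0,3->0,2->3] -> levels [2 0 9 9]
Step 2: flows [0->1,3->0,2=3] -> levels [2 1 9 8]
Step 3: flows [0->1,3->0,2->3] -> levels [2 2 8 8]
Step 4: flows [0=1,3->0,2=3] -> levels [3 2 8 7]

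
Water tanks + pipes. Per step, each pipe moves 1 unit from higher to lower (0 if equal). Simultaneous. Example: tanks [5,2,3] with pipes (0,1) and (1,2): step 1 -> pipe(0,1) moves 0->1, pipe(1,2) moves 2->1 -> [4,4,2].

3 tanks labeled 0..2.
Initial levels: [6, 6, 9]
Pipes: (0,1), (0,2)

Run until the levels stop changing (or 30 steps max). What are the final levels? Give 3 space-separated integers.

Step 1: flows [0=1,2->0] -> levels [7 6 8]
Step 2: flows [0->1,2->0] -> levels [7 7 7]
Step 3: flows [0=1,0=2] -> levels [7 7 7]
  -> stable (no change)

Answer: 7 7 7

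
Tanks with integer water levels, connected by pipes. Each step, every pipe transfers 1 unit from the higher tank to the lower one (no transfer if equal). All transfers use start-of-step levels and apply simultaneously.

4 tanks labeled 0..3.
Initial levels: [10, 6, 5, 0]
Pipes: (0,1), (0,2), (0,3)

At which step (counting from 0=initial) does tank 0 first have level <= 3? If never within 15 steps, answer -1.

Answer: 6

Derivation:
Step 1: flows [0->1,0->2,0->3] -> levels [7 7 6 1]
Step 2: flows [0=1,0->2,0->3] -> levels [5 7 7 2]
Step 3: flows [1->0,2->0,0->3] -> levels [6 6 6 3]
Step 4: flows [0=1,0=2,0->3] -> levels [5 6 6 4]
Step 5: flows [1->0,2->0,0->3] -> levels [6 5 5 5]
Step 6: flows [0->1,0->2,0->3] -> levels [3 6 6 6]
Tank 0 first reaches <=3 at step 6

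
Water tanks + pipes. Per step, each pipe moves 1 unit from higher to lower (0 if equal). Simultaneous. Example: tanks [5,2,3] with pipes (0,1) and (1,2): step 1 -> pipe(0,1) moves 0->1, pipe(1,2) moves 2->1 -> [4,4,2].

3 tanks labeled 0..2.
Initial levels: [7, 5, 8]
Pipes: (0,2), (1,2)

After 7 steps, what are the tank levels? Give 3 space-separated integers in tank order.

Step 1: flows [2->0,2->1] -> levels [8 6 6]
Step 2: flows [0->2,1=2] -> levels [7 6 7]
Step 3: flows [0=2,2->1] -> levels [7 7 6]
Step 4: flows [0->2,1->2] -> levels [6 6 8]
Step 5: flows [2->0,2->1] -> levels [7 7 6]
  -> period-2 cycle: step 5 state = step 3 state
  -> state at step 7: (7-3) mod 2 = 0, same as step 3 -> [7 7 6]

Answer: 7 7 6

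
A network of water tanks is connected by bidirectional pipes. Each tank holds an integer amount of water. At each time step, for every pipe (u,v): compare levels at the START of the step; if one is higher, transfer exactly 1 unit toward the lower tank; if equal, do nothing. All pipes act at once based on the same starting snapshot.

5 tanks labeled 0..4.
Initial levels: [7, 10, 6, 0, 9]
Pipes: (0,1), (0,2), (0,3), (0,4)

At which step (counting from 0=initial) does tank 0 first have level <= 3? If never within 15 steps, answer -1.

Answer: -1

Derivation:
Step 1: flows [1->0,0->2,0->3,4->0] -> levels [7 9 7 1 8]
Step 2: flows [1->0,0=2,0->3,4->0] -> levels [8 8 7 2 7]
Step 3: flows [0=1,0->2,0->3,0->4] -> levels [5 8 8 3 8]
Step 4: flows [1->0,2->0,0->3,4->0] -> levels [7 7 7 4 7]
Step 5: flows [0=1,0=2,0->3,0=4] -> levels [6 7 7 5 7]
Step 6: flows [1->0,2->0,0->3,4->0] -> levels [8 6 6 6 6]
Step 7: flows [0->1,0->2,0->3,0->4] -> levels [4 7 7 7 7]
Step 8: flows [1->0,2->0,3->0,4->0] -> levels [8 6 6 6 6]
  -> period-2 cycle (repeats step 6); tank 0 never drops to <=3
Tank 0 never reaches <=3 within 15 steps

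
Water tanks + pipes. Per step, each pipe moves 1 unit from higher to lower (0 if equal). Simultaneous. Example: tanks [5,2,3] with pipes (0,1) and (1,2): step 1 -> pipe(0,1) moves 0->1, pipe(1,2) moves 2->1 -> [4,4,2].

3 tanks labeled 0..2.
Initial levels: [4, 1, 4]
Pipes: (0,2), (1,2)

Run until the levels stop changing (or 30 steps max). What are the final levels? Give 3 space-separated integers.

Answer: 3 3 3

Derivation:
Step 1: flows [0=2,2->1] -> levels [4 2 3]
Step 2: flows [0->2,2->1] -> levels [3 3 3]
Step 3: flows [0=2,1=2] -> levels [3 3 3]
  -> stable (no change)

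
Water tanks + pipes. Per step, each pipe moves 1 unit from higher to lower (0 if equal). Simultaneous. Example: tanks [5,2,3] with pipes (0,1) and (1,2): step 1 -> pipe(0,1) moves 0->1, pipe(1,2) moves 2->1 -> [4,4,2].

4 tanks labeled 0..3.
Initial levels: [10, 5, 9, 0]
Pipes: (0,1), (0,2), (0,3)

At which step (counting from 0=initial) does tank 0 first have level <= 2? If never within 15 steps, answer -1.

Step 1: flows [0->1,0->2,0->3] -> levels [7 6 10 1]
Step 2: flows [0->1,2->0,0->3] -> levels [6 7 9 2]
Step 3: flows [1->0,2->0,0->3] -> levels [7 6 8 3]
Step 4: flows [0->1,2->0,0->3] -> levels [6 7 7 4]
Step 5: flows [1->0,2->0,0->3] -> levels [7 6 6 5]
Step 6: flows [0->1,0->2,0->3] -> levels [4 7 7 6]
Step 7: flows [1->0,2->0,3->0] -> levels [7 6 6 5]
  -> period-2 cycle (repeats step 5); tank 0 never drops to <=2
Tank 0 never reaches <=2 within 15 steps

Answer: -1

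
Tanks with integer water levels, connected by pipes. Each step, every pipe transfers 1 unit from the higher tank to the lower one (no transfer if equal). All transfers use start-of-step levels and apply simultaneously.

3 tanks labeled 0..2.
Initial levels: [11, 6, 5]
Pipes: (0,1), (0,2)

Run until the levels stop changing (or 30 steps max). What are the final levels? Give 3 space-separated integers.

Step 1: flows [0->1,0->2] -> levels [9 7 6]
Step 2: flows [0->1,0->2] -> levels [7 8 7]
Step 3: flows [1->0,0=2] -> levels [8 7 7]
Step 4: flows [0->1,0->2] -> levels [6 8 8]
Step 5: flows [1->0,2->0] -> levels [8 7 7]
  -> period-2 cycle: step 5 state = step 3 state; never stabilizes
  -> state at step 30: (30-3) mod 2 = 1, same as step 4 -> [6 8 8]

Answer: 6 8 8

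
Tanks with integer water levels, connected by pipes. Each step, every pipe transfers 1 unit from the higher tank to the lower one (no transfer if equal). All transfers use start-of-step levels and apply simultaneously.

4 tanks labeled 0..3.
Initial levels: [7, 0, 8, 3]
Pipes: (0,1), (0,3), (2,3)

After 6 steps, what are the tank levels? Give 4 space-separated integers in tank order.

Step 1: flows [0->1,0->3,2->3] -> levels [5 1 7 5]
Step 2: flows [0->1,0=3,2->3] -> levels [4 2 6 6]
Step 3: flows [0->1,3->0,2=3] -> levels [4 3 6 5]
Step 4: flows [0->1,3->0,2->3] -> levels [4 4 5 5]
Step 5: flows [0=1,3->0,2=3] -> levels [5 4 5 4]
Step 6: flows [0->1,0->3,2->3] -> levels [3 5 4 6]

Answer: 3 5 4 6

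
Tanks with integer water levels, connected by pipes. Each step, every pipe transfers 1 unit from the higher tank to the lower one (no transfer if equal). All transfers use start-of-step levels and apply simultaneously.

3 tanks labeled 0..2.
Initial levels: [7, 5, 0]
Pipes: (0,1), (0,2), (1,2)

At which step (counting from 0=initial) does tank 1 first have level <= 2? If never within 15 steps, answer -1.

Step 1: flows [0->1,0->2,1->2] -> levels [5 5 2]
Step 2: flows [0=1,0->2,1->2] -> levels [4 4 4]
Step 3: flows [0=1,0=2,1=2] -> levels [4 4 4]
  -> stable; tank 1 stays at 4 > 2
Tank 1 never reaches <=2 within 15 steps

Answer: -1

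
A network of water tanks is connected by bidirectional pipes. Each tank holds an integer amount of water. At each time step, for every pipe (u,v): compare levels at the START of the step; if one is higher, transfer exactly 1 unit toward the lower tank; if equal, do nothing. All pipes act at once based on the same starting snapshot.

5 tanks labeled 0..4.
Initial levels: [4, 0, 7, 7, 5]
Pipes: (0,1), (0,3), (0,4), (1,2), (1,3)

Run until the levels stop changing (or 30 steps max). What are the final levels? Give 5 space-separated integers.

Answer: 3 6 5 4 5

Derivation:
Step 1: flows [0->1,3->0,4->0,2->1,3->1] -> levels [5 3 6 5 4]
Step 2: flows [0->1,0=3,0->4,2->1,3->1] -> levels [3 6 5 4 5]
Step 3: flows [1->0,3->0,4->0,1->2,1->3] -> levels [6 3 6 4 4]
Step 4: flows [0->1,0->3,0->4,2->1,3->1] -> levels [3 6 5 4 5]
  -> period-2 cycle: step 4 state = step 2 state; never stabilizes
  -> state at step 30: (30-2) mod 2 = 0, same as step 2 -> [3 6 5 4 5]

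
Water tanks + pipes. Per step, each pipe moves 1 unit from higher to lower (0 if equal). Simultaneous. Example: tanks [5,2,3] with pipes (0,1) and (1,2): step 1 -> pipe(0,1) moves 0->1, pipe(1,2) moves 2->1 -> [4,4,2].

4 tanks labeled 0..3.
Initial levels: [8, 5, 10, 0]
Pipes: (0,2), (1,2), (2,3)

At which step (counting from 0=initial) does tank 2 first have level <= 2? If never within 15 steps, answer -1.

Answer: -1

Derivation:
Step 1: flows [2->0,2->1,2->3] -> levels [9 6 7 1]
Step 2: flows [0->2,2->1,2->3] -> levels [8 7 6 2]
Step 3: flows [0->2,1->2,2->3] -> levels [7 6 7 3]
Step 4: flows [0=2,2->1,2->3] -> levels [7 7 5 4]
Step 5: flows [0->2,1->2,2->3] -> levels [6 6 6 5]
Step 6: flows [0=2,1=2,2->3] -> levels [6 6 5 6]
Step 7: flows [0->2,1->2,3->2] -> levels [5 5 8 5]
Step 8: flows [2->0,2->1,2->3] -> levels [6 6 5 6]
  -> period-2 cycle (repeats step 6); tank 2 never drops to <=2
Tank 2 never reaches <=2 within 15 steps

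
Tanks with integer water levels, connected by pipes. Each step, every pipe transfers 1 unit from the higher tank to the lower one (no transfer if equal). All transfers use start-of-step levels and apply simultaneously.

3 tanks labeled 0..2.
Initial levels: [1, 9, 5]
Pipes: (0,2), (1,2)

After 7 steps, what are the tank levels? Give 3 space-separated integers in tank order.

Answer: 5 5 5

Derivation:
Step 1: flows [2->0,1->2] -> levels [2 8 5]
Step 2: flows [2->0,1->2] -> levels [3 7 5]
Step 3: flows [2->0,1->2] -> levels [4 6 5]
Step 4: flows [2->0,1->2] -> levels [5 5 5]
Step 5: flows [0=2,1=2] -> levels [5 5 5]
  -> stable; steps 6..7 unchanged -> [5 5 5]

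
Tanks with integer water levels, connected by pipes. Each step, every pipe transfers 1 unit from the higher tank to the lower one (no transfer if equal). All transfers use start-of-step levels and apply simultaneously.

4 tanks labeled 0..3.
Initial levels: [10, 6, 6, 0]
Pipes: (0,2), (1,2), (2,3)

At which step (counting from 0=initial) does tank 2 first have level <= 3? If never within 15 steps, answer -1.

Answer: -1

Derivation:
Step 1: flows [0->2,1=2,2->3] -> levels [9 6 6 1]
Step 2: flows [0->2,1=2,2->3] -> levels [8 6 6 2]
Step 3: flows [0->2,1=2,2->3] -> levels [7 6 6 3]
Step 4: flows [0->2,1=2,2->3] -> levels [6 6 6 4]
Step 5: flows [0=2,1=2,2->3] -> levels [6 6 5 5]
Step 6: flows [0->2,1->2,2=3] -> levels [5 5 7 5]
Step 7: flows [2->0,2->1,2->3] -> levels [6 6 4 6]
Step 8: flows [0->2,1->2,3->2] -> levels [5 5 7 5]
  -> period-2 cycle (repeats step 6); tank 2 never drops to <=3
Tank 2 never reaches <=3 within 15 steps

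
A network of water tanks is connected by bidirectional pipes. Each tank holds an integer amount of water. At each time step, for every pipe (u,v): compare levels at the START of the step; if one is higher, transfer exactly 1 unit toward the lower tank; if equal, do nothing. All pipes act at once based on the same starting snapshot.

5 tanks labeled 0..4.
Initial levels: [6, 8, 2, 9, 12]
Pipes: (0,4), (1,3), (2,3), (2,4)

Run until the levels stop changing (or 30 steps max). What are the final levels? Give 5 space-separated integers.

Step 1: flows [4->0,3->1,3->2,4->2] -> levels [7 9 4 7 10]
Step 2: flows [4->0,1->3,3->2,4->2] -> levels [8 8 6 7 8]
Step 3: flows [0=4,1->3,3->2,4->2] -> levels [8 7 8 7 7]
Step 4: flows [0->4,1=3,2->3,2->4] -> levels [7 7 6 8 9]
Step 5: flows [4->0,3->1,3->2,4->2] -> levels [8 8 8 6 7]
Step 6: flows [0->4,1->3,2->3,2->4] -> levels [7 7 6 8 9]
  -> period-2 cycle: step 6 state = step 4 state; never stabilizes
  -> state at step 30: (30-4) mod 2 = 0, same as step 4 -> [7 7 6 8 9]

Answer: 7 7 6 8 9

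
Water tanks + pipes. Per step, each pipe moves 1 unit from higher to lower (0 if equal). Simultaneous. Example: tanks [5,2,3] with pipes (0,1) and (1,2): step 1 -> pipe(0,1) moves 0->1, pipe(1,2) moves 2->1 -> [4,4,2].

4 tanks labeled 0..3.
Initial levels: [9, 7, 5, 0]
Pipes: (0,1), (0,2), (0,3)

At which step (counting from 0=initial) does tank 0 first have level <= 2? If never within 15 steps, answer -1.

Answer: -1

Derivation:
Step 1: flows [0->1,0->2,0->3] -> levels [6 8 6 1]
Step 2: flows [1->0,0=2,0->3] -> levels [6 7 6 2]
Step 3: flows [1->0,0=2,0->3] -> levels [6 6 6 3]
Step 4: flows [0=1,0=2,0->3] -> levels [5 6 6 4]
Step 5: flows [1->0,2->0,0->3] -> levels [6 5 5 5]
Step 6: flows [0->1,0->2,0->3] -> levels [3 6 6 6]
Step 7: flows [1->0,2->0,3->0] -> levels [6 5 5 5]
  -> period-2 cycle (repeats step 5); tank 0 never drops to <=2
Tank 0 never reaches <=2 within 15 steps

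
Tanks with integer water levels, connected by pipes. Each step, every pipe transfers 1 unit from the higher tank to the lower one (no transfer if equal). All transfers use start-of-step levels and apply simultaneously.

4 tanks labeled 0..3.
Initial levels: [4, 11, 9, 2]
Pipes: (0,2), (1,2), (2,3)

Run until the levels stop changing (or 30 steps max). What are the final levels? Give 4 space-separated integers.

Answer: 6 6 8 6

Derivation:
Step 1: flows [2->0,1->2,2->3] -> levels [5 10 8 3]
Step 2: flows [2->0,1->2,2->3] -> levels [6 9 7 4]
Step 3: flows [2->0,1->2,2->3] -> levels [7 8 6 5]
Step 4: flows [0->2,1->2,2->3] -> levels [6 7 7 6]
Step 5: flows [2->0,1=2,2->3] -> levels [7 7 5 7]
Step 6: flows [0->2,1->2,3->2] -> levels [6 6 8 6]
Step 7: flows [2->0,2->1,2->3] -> levels [7 7 5 7]
  -> period-2 cycle: step 7 state = step 5 state; never stabilizes
  -> state at step 30: (30-5) mod 2 = 1, same as step 6 -> [6 6 8 6]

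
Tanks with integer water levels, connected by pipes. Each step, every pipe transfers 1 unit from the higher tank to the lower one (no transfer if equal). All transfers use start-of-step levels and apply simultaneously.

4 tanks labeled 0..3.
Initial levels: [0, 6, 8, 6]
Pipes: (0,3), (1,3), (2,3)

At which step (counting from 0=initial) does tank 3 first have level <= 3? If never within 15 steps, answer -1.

Step 1: flows [3->0,1=3,2->3] -> levels [1 6 7 6]
Step 2: flows [3->0,1=3,2->3] -> levels [2 6 6 6]
Step 3: flows [3->0,1=3,2=3] -> levels [3 6 6 5]
Step 4: flows [3->0,1->3,2->3] -> levels [4 5 5 6]
Step 5: flows [3->0,3->1,3->2] -> levels [5 6 6 3]
Tank 3 first reaches <=3 at step 5

Answer: 5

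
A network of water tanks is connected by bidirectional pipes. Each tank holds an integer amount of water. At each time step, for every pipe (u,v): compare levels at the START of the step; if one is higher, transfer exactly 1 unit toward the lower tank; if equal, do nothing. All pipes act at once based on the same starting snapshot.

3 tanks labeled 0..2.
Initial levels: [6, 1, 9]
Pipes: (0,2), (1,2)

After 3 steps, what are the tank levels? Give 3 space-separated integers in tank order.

Step 1: flows [2->0,2->1] -> levels [7 2 7]
Step 2: flows [0=2,2->1] -> levels [7 3 6]
Step 3: flows [0->2,2->1] -> levels [6 4 6]

Answer: 6 4 6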